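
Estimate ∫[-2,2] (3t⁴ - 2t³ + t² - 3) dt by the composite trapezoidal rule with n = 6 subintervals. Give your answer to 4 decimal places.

h = (2 − (-2))/6 = 0.666667.
Nodes t₀,…,t₆ = -2, -1.333333, -0.666667, 0, 0.666667, 1.333333, 2.
f(t) = 3t⁴ - 2t³ + t² - 3: f₀=65, f₁=13, f₂=-1.370370, f₃=-3, f₄=-2.555556, f₅=3.518519, f₆=33.
(h/2)·[f₀ + 2f₁ + 2f₂ + 2f₃ + 2f₄ + 2f₅ + f₆] = 0.333333·(117.185185) = 39.0617.

39.0617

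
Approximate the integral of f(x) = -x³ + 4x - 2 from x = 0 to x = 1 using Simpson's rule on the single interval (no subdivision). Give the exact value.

S = (b−a)/6 · [f(0) + 4f(0.5) + f(1)] = 0.166667·[(-2) + 4·(-0.125) + 1] = -0.25.

-0.25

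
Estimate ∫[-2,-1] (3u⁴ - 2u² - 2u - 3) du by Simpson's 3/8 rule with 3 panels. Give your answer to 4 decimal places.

h = (-1 − (-2))/3 = 0.333333.
Nodes u₀,…,u₃ = -2, -1.666667, -1.333333, -1.
f(u) = 3u⁴ - 2u² - 2u - 3: f₀=41, f₁=17.925926, f₂=5.592593, f₃=0.
(3h/8)·[f₀ + 3f₁ + 3f₂ + f₃] = 0.125·(111.555556) = 13.9444.

13.9444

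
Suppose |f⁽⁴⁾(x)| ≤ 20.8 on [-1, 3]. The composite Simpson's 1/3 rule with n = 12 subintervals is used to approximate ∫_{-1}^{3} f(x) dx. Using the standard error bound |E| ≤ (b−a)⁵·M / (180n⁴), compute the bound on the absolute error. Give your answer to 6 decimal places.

|E| ≤ (4)⁵·20.8 / (180·12⁴) = 21299.2/3732480 = 0.005706.

0.005706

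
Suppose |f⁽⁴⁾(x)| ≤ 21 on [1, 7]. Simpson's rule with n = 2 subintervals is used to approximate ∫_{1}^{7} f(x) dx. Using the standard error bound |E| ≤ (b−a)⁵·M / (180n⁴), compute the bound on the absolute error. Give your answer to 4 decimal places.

|E| ≤ (6)⁵·21 / (180·2⁴) = 163296/2880 = 56.7000.

56.7000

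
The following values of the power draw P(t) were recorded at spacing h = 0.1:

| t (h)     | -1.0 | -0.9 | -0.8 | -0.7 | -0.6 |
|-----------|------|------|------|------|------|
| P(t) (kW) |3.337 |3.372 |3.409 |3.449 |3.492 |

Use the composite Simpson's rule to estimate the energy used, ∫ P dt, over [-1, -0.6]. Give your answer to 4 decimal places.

1.3644

h = 0.1, n = 4.
(h/3)·[y₀ + 4y₁ + 2y₂ + 4y₃ + y₄] = 0.033333·(40.931) = 1.3644.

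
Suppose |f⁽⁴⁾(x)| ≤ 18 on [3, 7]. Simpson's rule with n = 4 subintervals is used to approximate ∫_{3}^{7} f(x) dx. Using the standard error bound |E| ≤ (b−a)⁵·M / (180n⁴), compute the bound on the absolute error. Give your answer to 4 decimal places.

0.4000

|E| ≤ (4)⁵·18 / (180·4⁴) = 18432/46080 = 0.4000.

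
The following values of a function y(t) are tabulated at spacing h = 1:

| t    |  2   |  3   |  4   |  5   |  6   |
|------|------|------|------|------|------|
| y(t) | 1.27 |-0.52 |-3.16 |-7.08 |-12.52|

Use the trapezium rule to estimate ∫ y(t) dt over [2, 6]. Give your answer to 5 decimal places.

-16.38500

h = 1, n = 4.
(h/2)·[y₀ + 2y₁ + 2y₂ + 2y₃ + y₄] = 0.5·(-32.77) = -16.38500.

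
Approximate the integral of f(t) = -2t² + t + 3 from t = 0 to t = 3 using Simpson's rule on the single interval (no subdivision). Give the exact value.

S = (b−a)/6 · [f(0) + 4f(1.5) + f(3)] = 0.5·[3 + 4·0 + (-12)] = -4.5.

-4.5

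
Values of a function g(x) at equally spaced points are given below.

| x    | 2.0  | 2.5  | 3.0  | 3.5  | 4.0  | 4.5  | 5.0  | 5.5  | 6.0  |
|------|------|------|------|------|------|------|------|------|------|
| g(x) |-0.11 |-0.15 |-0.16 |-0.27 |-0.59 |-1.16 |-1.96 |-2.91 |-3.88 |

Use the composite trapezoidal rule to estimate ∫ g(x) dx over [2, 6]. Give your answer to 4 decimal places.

h = 0.5, n = 8.
(h/2)·[y₀ + 2y₁ + 2y₂ + 2y₃ + 2y₄ + 2y₅ + 2y₆ + 2y₇ + y₈] = 0.25·(-18.39) = -4.5975.

-4.5975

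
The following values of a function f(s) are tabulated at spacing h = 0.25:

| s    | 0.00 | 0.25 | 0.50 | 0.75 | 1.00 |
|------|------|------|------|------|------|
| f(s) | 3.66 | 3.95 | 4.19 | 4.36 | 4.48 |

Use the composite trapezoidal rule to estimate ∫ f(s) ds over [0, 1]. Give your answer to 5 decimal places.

h = 0.25, n = 4.
(h/2)·[y₀ + 2y₁ + 2y₂ + 2y₃ + y₄] = 0.125·(33.14) = 4.14250.

4.14250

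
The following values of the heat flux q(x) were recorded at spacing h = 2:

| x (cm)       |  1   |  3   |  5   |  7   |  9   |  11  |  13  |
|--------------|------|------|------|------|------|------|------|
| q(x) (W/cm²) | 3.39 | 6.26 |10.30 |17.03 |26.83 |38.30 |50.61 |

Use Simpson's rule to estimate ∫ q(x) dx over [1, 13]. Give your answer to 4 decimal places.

h = 2, n = 6.
(h/3)·[y₀ + 4y₁ + 2y₂ + 4y₃ + 2y₄ + 4y₅ + y₆] = 0.666667·(374.62) = 249.7467.

249.7467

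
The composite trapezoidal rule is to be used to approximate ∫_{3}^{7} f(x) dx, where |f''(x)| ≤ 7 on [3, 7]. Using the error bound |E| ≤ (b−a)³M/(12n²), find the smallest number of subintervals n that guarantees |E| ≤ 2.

5

Need 448/(12n²) ≤ 2.
n² ≥ 448/(12·2) = 18.6667 ⇒ n ≥ 4.3205, so the smallest n is 5.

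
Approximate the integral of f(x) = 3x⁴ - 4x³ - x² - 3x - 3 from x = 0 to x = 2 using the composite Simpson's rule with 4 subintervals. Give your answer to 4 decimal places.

h = (2 − 0)/4 = 0.5.
Nodes x₀,…,x₄ = 0, 0.5, 1, 1.5, 2.
f(x) = 3x⁴ - 4x³ - x² - 3x - 3: f₀=-3, f₁=-5.0625, f₂=-8, f₃=-8.0625, f₄=3.
(h/3)·[f₀ + 4f₁ + 2f₂ + 4f₃ + f₄] = 0.166667·(-68.5) = -11.4167.

-11.4167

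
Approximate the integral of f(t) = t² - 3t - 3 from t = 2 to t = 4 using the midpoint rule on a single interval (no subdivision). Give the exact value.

-6

M = (b−a)·f(3) = 2·(-3) = -6.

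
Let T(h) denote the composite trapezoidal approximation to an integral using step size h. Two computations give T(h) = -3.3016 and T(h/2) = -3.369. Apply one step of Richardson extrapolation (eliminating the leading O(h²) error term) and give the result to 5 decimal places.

-3.39147

R = (4·T(h/2) − T(h)) / 3 = (4·(-3.369) − (-3.3016))/3 = (-10.1744)/3 = -3.39147.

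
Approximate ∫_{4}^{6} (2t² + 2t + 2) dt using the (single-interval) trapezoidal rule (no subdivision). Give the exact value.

128

T = (b−a)/2 · [f(4) + f(6)] = 1·[42 + 86] = 128.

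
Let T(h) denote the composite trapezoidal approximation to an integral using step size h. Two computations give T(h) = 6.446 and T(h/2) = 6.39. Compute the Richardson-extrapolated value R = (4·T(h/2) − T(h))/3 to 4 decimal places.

6.3713

R = (4·T(h/2) − T(h)) / 3 = (4·6.39 − 6.446)/3 = (19.114)/3 = 6.3713.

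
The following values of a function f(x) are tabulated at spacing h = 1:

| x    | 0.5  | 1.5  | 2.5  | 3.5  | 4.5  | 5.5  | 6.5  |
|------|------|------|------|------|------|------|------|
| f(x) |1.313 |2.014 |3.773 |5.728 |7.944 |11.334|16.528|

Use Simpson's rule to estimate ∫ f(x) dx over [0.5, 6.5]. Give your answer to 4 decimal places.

h = 1, n = 6.
(h/3)·[y₀ + 4y₁ + 2y₂ + 4y₃ + 2y₄ + 4y₅ + y₆] = 0.333333·(117.579) = 39.1930.

39.1930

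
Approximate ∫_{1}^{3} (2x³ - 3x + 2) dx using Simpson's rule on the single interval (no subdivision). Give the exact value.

32

S = (b−a)/6 · [f(1) + 4f(2) + f(3)] = 0.333333·[1 + 4·12 + 47] = 32.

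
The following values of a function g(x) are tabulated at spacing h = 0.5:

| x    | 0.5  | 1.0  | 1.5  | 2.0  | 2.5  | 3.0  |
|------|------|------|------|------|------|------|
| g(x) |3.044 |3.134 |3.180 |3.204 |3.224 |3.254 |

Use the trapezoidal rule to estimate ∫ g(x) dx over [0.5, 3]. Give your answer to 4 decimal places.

h = 0.5, n = 5.
(h/2)·[y₀ + 2y₁ + 2y₂ + 2y₃ + 2y₄ + y₅] = 0.25·(31.782) = 7.9455.

7.9455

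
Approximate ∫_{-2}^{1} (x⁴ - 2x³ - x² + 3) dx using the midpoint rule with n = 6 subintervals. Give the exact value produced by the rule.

h = (1 − (-2))/6 = 0.5.
Midpoints m₁,…,m₆ = -1.75, -1.25, -0.75, -0.25, 0.25, 0.75.
f(m₁)=20.03515625, f(m₂)=7.78515625, f(m₃)=3.59765625, f(m₄)=2.97265625, f(m₅)=2.91015625, f(m₆)=1.91015625.
h·[f(m₁) + f(m₂) + f(m₃) + f(m₄) + f(m₅) + f(m₆)] = 0.5·(39.2109375) = 19.60546875.

19.60546875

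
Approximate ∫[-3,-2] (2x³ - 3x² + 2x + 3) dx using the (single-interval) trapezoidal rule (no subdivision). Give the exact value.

T = (b−a)/2 · [f(-3) + f(-2)] = 0.5·[(-84) + (-29)] = -56.5.

-56.5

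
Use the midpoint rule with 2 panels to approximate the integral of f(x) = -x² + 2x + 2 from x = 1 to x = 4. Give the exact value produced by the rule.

0.5625

h = (4 − 1)/2 = 1.5.
Midpoints m₁,…,m₂ = 1.75, 3.25.
f(m₁)=2.4375, f(m₂)=-2.0625.
h·[f(m₁) + f(m₂)] = 1.5·(0.375) = 0.5625.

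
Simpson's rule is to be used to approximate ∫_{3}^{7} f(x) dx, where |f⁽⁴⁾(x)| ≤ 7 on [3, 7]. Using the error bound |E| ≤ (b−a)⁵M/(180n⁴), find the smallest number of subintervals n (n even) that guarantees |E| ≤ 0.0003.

Need 7168/(180n⁴) ≤ 0.0003.
n⁴ ≥ 7168/(180·0.0003) = 132741 ⇒ n ≥ 19.0876, so the smallest even n is 20. (n must be even for Simpson's rule.)

20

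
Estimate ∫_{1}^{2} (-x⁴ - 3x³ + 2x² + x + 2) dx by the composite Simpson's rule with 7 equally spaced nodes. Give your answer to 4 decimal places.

-9.2834

h = (2 − 1)/6 = 0.166667.
Nodes x₀,…,x₆ = 1, 1.166667, 1.333333, 1.5, 1.666667, 1.833333, 2.
f(x) = -x⁴ - 3x³ + 2x² + x + 2: f₀=1, f₁=-0.727623, f₂=-3.382716, f₃=-7.1875, f₄=-12.382716, f₅=-19.227623, f₆=-28.
(h/3)·[f₀ + 4f₁ + 2f₂ + 4f₃ + 2f₄ + 4f₅ + f₆] = 0.055556·(-167.101852) = -9.2834.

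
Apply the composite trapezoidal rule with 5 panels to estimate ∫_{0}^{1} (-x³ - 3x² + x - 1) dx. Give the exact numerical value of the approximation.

h = (1 − 0)/5 = 0.2.
Nodes x₀,…,x₅ = 0, 0.2, 0.4, 0.6, 0.8, 1.
f(x) = -x³ - 3x² + x - 1: f₀=-1, f₁=-0.928, f₂=-1.144, f₃=-1.696, f₄=-2.632, f₅=-4.
(h/2)·[f₀ + 2f₁ + 2f₂ + 2f₃ + 2f₄ + f₅] = 0.1·(-17.8) = -1.78.

-1.78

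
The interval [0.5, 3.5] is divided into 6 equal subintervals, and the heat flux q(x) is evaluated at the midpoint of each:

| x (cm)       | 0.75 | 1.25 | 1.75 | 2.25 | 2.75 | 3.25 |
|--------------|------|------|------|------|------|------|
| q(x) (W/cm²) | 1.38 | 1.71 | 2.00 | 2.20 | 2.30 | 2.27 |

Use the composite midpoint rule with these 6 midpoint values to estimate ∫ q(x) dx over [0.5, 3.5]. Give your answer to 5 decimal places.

h = 0.5, n = 6.
h·[y(m₁) + y(m₂) + y(m₃) + y(m₄) + y(m₅) + y(m₆)] = 0.5·(11.86) = 5.93000.

5.93000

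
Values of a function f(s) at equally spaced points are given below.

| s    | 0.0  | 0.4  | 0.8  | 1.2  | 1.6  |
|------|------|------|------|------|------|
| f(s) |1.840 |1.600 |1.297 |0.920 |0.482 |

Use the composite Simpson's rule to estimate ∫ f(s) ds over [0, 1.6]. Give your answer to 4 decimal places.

1.9995

h = 0.4, n = 4.
(h/3)·[y₀ + 4y₁ + 2y₂ + 4y₃ + y₄] = 0.133333·(14.996) = 1.9995.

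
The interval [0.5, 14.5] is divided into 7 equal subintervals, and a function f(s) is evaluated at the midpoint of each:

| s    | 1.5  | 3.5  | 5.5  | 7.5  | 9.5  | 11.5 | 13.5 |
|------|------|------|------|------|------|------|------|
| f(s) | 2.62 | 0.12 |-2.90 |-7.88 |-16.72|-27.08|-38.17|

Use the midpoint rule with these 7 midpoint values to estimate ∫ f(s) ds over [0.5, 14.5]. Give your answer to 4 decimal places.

h = 2, n = 7.
h·[y(m₁) + y(m₂) + y(m₃) + y(m₄) + y(m₅) + y(m₆) + y(m₇)] = 2·(-90.01) = -180.0200.

-180.0200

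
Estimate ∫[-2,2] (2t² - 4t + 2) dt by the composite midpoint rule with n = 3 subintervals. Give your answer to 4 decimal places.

17.4815

h = (2 − (-2))/3 = 1.333333.
Midpoints m₁,…,m₃ = -1.333333, 0, 1.333333.
f(m₁)=10.888889, f(m₂)=2, f(m₃)=0.222222.
h·[f(m₁) + f(m₂) + f(m₃)] = 1.333333·(13.111111) = 17.4815.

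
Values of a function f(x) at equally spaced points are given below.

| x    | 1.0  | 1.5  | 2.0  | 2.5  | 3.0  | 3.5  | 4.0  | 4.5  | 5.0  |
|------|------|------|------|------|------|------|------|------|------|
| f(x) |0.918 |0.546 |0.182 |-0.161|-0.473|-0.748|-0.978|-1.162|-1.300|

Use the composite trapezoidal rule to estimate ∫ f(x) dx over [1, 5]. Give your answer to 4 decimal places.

h = 0.5, n = 8.
(h/2)·[y₀ + 2y₁ + 2y₂ + 2y₃ + 2y₄ + 2y₅ + 2y₆ + 2y₇ + y₈] = 0.25·(-5.970) = -1.4925.

-1.4925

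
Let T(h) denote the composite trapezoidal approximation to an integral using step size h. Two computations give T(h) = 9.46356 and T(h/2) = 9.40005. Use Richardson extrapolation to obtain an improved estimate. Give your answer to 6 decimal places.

R = (4·T(h/2) − T(h)) / 3 = (4·9.40005 − 9.46356)/3 = (28.13664)/3 = 9.378880.

9.378880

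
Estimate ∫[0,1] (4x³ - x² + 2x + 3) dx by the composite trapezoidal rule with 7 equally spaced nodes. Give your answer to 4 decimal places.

h = (1 − 0)/6 = 0.166667.
Nodes x₀,…,x₆ = 0, 0.166667, 0.333333, 0.5, 0.666667, 0.833333, 1.
f(x) = 4x³ - x² + 2x + 3: f₀=3, f₁=3.324074, f₂=3.703704, f₃=4.25, f₄=5.074074, f₅=6.287037, f₆=8.
(h/2)·[f₀ + 2f₁ + 2f₂ + 2f₃ + 2f₄ + 2f₅ + f₆] = 0.083333·(56.277778) = 4.6898.

4.6898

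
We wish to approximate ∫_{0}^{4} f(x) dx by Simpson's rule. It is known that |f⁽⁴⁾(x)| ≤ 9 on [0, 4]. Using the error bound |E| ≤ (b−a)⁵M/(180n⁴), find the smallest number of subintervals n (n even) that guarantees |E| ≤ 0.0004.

Need 9216/(180n⁴) ≤ 0.0004.
n⁴ ≥ 9216/(180·0.0004) = 128000 ⇒ n ≥ 18.9148, so the smallest even n is 20. (n must be even for Simpson's rule.)

20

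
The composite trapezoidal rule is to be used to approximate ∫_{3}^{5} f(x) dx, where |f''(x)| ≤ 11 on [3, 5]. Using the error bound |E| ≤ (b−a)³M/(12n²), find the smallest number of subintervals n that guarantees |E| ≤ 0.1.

9

Need 88/(12n²) ≤ 0.1.
n² ≥ 88/(12·0.1) = 73.3333 ⇒ n ≥ 8.5635, so the smallest n is 9.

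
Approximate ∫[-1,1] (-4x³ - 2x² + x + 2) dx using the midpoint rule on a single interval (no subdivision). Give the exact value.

M = (b−a)·f(0) = 2·(2) = 4.

4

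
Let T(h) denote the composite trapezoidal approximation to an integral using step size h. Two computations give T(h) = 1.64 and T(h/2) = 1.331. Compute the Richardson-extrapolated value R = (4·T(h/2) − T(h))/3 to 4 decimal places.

1.2280

R = (4·T(h/2) − T(h)) / 3 = (4·1.331 − 1.64)/3 = (3.684)/3 = 1.2280.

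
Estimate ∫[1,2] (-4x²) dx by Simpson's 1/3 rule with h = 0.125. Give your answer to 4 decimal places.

-9.3333

h = (2 − 1)/8 = 0.125.
Nodes x₀,…,x₈ = 1, 1.125, 1.25, 1.375, 1.5, 1.625, 1.75, 1.875, 2.
f(x) = -4x²: f₀=-4, f₁=-5.0625, f₂=-6.25, f₃=-7.5625, f₄=-9, f₅=-10.5625, f₆=-12.25, f₇=-14.0625, f₈=-16.
(h/3)·[f₀ + 4f₁ + 2f₂ + 4f₃ + 2f₄ + 4f₅ + 2f₆ + 4f₇ + f₈] = 0.041667·(-224) = -9.3333.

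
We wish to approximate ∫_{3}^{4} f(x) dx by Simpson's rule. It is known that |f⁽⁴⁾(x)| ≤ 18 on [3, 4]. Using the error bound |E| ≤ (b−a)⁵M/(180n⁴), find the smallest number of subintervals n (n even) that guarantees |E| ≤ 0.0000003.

26

Need 18/(180n⁴) ≤ 0.0000003.
n⁴ ≥ 18/(180·0.0000003) = 333333 ⇒ n ≥ 24.0281, so the smallest even n is 26. (n must be even for Simpson's rule.)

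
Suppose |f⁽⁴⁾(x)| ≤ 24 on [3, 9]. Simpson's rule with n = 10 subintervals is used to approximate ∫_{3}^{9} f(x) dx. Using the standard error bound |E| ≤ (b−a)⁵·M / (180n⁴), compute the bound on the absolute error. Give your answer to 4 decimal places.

|E| ≤ (6)⁵·24 / (180·10⁴) = 186624/1800000 = 0.1037.

0.1037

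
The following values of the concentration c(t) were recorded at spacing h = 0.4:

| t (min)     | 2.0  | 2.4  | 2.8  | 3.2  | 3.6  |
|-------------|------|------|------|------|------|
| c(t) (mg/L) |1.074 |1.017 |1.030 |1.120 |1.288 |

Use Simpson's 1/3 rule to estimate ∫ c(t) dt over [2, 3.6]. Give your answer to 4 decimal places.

h = 0.4, n = 4.
(h/3)·[y₀ + 4y₁ + 2y₂ + 4y₃ + y₄] = 0.133333·(12.970) = 1.7293.

1.7293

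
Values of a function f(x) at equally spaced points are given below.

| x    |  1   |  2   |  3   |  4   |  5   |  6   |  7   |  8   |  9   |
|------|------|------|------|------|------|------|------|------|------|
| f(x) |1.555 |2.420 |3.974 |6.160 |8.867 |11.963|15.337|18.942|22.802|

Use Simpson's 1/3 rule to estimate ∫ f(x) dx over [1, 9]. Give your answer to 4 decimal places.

79.5510

h = 1, n = 8.
(h/3)·[y₀ + 4y₁ + 2y₂ + 4y₃ + 2y₄ + 4y₅ + 2y₆ + 4y₇ + y₈] = 0.333333·(238.653) = 79.5510.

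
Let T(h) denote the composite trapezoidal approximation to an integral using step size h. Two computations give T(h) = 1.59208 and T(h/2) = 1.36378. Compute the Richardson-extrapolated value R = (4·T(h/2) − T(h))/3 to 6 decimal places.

1.287680

R = (4·T(h/2) − T(h)) / 3 = (4·1.36378 − 1.59208)/3 = (3.86304)/3 = 1.287680.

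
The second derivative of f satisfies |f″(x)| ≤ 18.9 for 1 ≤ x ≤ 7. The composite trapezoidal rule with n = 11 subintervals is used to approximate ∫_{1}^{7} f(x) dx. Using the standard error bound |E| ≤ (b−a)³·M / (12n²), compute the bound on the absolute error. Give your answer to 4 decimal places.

|E| ≤ (6)³·18.9 / (12·11²) = 4082.4/1452 = 2.8116.

2.8116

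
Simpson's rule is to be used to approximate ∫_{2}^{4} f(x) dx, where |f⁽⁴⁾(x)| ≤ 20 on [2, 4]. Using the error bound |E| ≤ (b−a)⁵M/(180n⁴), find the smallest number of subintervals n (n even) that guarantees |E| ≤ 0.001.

8

Need 640/(180n⁴) ≤ 0.001.
n⁴ ≥ 640/(180·0.001) = 3555.56 ⇒ n ≥ 7.7219, so the smallest even n is 8. (n must be even for Simpson's rule.)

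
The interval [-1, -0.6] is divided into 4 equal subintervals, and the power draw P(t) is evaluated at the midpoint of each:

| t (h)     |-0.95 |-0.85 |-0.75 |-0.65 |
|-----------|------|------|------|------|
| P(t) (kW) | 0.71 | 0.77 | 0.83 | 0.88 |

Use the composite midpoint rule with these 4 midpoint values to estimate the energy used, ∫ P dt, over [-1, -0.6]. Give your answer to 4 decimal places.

0.3190

h = 0.1, n = 4.
h·[y(m₁) + y(m₂) + y(m₃) + y(m₄)] = 0.1·(3.19) = 0.3190.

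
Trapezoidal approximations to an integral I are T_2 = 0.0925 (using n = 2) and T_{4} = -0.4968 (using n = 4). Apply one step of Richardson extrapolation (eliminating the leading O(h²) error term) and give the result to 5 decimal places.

-0.69323

R = (4·T_{4} − T_2) / 3 = (4·(-0.4968) − 0.0925)/3 = (-2.0797)/3 = -0.69323.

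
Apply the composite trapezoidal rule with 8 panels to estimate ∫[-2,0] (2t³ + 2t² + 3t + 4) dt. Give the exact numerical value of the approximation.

h = (0 − (-2))/8 = 0.25.
Nodes t₀,…,t₈ = -2, -1.75, -1.5, -1.25, -1, -0.75, -0.5, -0.25, 0.
f(t) = 2t³ + 2t² + 3t + 4: f₀=-10, f₁=-5.84375, f₂=-2.75, f₃=-0.53125, f₄=1, f₅=2.03125, f₆=2.75, f₇=3.34375, f₈=4.
(h/2)·[f₀ + 2f₁ + 2f₂ + 2f₃ + 2f₄ + 2f₅ + 2f₆ + 2f₇ + f₈] = 0.125·(-6) = -0.75.

-0.75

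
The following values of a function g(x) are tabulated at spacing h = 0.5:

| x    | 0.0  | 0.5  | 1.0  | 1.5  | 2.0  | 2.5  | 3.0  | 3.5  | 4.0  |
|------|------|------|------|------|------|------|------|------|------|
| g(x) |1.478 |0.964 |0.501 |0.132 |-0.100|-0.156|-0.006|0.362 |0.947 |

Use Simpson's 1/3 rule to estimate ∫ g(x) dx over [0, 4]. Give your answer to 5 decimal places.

1.40383

h = 0.5, n = 8.
(h/3)·[y₀ + 4y₁ + 2y₂ + 4y₃ + 2y₄ + 4y₅ + 2y₆ + 4y₇ + y₈] = 0.166667·(8.423) = 1.40383.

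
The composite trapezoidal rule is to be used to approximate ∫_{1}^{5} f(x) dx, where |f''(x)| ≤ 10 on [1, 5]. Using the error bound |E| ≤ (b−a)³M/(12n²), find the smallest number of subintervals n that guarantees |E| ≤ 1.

8

Need 640/(12n²) ≤ 1.
n² ≥ 640/(12·1) = 53.3333 ⇒ n ≥ 7.3030, so the smallest n is 8.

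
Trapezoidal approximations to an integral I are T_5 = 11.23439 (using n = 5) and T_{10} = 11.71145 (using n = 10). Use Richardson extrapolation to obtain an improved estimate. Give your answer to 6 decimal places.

11.870470

R = (4·T_{10} − T_5) / 3 = (4·11.71145 − 11.23439)/3 = (35.61141)/3 = 11.870470.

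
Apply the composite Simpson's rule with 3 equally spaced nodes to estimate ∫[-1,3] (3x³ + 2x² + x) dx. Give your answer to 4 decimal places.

h = (3 − (-1))/2 = 2.
Nodes x₀,…,x₂ = -1, 1, 3.
f(x) = 3x³ + 2x² + x: f₀=-2, f₁=6, f₂=102.
(h/3)·[f₀ + 4f₁ + f₂] = 0.666667·(124) = 82.6667.

82.6667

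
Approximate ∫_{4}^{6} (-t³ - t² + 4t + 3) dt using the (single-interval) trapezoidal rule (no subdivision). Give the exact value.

-286

T = (b−a)/2 · [f(4) + f(6)] = 1·[(-61) + (-225)] = -286.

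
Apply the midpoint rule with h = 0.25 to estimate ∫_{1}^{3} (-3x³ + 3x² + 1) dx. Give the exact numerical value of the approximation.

-31.84375

h = (3 − 1)/8 = 0.25.
Midpoints m₁,…,m₈ = 1.125, 1.375, 1.625, 1.875, 2.125, 2.375, 2.625, 2.875.
f(m₁)=0.525390625, f(m₂)=-1.126953125, f(m₃)=-3.951171875, f(m₄)=-8.228515625, f(m₅)=-14.240234375, f(m₆)=-22.267578125, f(m₇)=-32.591796875, f(m₈)=-45.494140625.
h·[f(m₁) + f(m₂) + f(m₃) + f(m₄) + f(m₅) + f(m₆) + f(m₇) + f(m₈)] = 0.25·(-127.375) = -31.84375.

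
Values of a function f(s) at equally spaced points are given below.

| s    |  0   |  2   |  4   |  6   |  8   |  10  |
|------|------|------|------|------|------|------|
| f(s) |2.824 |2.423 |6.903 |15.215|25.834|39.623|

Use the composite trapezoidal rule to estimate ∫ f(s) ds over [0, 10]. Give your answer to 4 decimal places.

143.1970

h = 2, n = 5.
(h/2)·[y₀ + 2y₁ + 2y₂ + 2y₃ + 2y₄ + y₅] = 1·(143.197) = 143.1970.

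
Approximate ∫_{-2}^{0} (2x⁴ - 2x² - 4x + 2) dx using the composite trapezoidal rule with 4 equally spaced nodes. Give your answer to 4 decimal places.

21.5144

h = (0 − (-2))/3 = 0.666667.
Nodes x₀,…,x₃ = -2, -1.333333, -0.666667, 0.
f(x) = 2x⁴ - 2x² - 4x + 2: f₀=34, f₁=10.098765, f₂=4.172840, f₃=2.
(h/2)·[f₀ + 2f₁ + 2f₂ + f₃] = 0.333333·(64.543210) = 21.5144.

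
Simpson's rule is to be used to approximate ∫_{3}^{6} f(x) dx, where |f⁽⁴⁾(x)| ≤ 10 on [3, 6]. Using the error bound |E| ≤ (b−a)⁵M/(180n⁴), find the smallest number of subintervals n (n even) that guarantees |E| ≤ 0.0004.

14

Need 2430/(180n⁴) ≤ 0.0004.
n⁴ ≥ 2430/(180·0.0004) = 33750 ⇒ n ≥ 13.5540, so the smallest even n is 14. (n must be even for Simpson's rule.)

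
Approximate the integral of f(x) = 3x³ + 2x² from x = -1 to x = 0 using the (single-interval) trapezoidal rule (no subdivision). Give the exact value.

T = (b−a)/2 · [f(-1) + f(0)] = 0.5·[(-1) + 0] = -0.5.

-0.5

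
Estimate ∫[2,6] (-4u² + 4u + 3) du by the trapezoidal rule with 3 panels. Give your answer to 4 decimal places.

-206.0741

h = (6 − 2)/3 = 1.333333.
Nodes u₀,…,u₃ = 2, 3.333333, 4.666667, 6.
f(u) = -4u² + 4u + 3: f₀=-5, f₁=-28.111111, f₂=-65.444444, f₃=-117.
(h/2)·[f₀ + 2f₁ + 2f₂ + f₃] = 0.666667·(-309.111111) = -206.0741.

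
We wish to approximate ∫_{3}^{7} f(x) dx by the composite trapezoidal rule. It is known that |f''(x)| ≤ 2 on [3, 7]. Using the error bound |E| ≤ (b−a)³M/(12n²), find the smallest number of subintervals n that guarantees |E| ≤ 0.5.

Need 128/(12n²) ≤ 0.5.
n² ≥ 128/(12·0.5) = 21.3333 ⇒ n ≥ 4.6188, so the smallest n is 5.

5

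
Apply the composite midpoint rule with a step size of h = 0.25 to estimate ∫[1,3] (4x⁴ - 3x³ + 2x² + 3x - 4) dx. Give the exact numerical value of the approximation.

h = (3 − 1)/8 = 0.25.
Midpoints m₁,…,m₈ = 1.125, 1.375, 1.625, 1.875, 2.125, 2.375, 2.625, 2.875.
f(m₁)=4.0419921875, f(m₂)=10.4052734375, f(m₃)=21.1748046875, f(m₄)=38.3193359375, f(m₅)=64.1826171875, f(m₆)=101.4833984375, f(m₇)=153.3154296875, f(m₈)=223.1474609375.
h·[f(m₁) + f(m₂) + f(m₃) + f(m₄) + f(m₅) + f(m₆) + f(m₇) + f(m₈)] = 0.25·(616.0703125) = 154.017578125.

154.017578125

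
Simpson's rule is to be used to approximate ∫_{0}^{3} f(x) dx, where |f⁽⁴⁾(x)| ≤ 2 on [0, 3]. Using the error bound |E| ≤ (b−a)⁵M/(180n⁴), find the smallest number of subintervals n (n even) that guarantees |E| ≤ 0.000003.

32

Need 486/(180n⁴) ≤ 0.000003.
n⁴ ≥ 486/(180·0.000003) = 900000 ⇒ n ≥ 30.8007, so the smallest even n is 32. (n must be even for Simpson's rule.)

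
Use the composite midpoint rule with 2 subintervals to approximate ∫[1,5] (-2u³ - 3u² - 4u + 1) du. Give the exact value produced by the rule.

h = (5 − 1)/2 = 2.
Midpoints m₁,…,m₂ = 2, 4.
f(m₁)=-35, f(m₂)=-191.
h·[f(m₁) + f(m₂)] = 2·(-226) = -452.

-452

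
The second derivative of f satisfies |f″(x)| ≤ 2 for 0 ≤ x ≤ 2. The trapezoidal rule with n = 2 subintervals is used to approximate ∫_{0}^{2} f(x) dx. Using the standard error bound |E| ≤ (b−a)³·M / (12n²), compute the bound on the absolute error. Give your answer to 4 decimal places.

0.3333

|E| ≤ (2)³·2 / (12·2²) = 16/48 = 0.3333.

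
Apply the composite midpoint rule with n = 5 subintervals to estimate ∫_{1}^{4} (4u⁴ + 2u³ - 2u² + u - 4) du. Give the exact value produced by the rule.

883.15536

h = (4 − 1)/5 = 0.6.
Midpoints m₁,…,m₅ = 1.3, 1.9, 2.5, 3.1, 3.7.
f(m₁)=9.7384, f(m₂)=56.5264, f(m₃)=173.5, f(m₄)=408.8704, f(m₅)=823.2904.
h·[f(m₁) + f(m₂) + f(m₃) + f(m₄) + f(m₅)] = 0.6·(1471.9256) = 883.15536.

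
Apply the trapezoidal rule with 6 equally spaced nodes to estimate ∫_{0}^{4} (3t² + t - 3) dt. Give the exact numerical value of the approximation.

h = (4 − 0)/5 = 0.8.
Nodes t₀,…,t₅ = 0, 0.8, 1.6, 2.4, 3.2, 4.
f(t) = 3t² + t - 3: f₀=-3, f₁=-0.28, f₂=6.28, f₃=16.68, f₄=30.92, f₅=49.
(h/2)·[f₀ + 2f₁ + 2f₂ + 2f₃ + 2f₄ + f₅] = 0.4·(153.2) = 61.28.

61.28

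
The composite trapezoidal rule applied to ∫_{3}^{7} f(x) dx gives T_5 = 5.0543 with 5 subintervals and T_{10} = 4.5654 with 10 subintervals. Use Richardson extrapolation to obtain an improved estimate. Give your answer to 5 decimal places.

R = (4·T_{10} − T_5) / 3 = (4·4.5654 − 5.0543)/3 = (13.2073)/3 = 4.40243.

4.40243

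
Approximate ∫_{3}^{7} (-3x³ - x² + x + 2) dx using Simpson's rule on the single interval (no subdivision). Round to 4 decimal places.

-1817.3333

S = (b−a)/6 · [f(3) + 4f(5) + f(7)] = 0.666667·[(-85) + 4·(-393) + (-1069)] = -1817.3333.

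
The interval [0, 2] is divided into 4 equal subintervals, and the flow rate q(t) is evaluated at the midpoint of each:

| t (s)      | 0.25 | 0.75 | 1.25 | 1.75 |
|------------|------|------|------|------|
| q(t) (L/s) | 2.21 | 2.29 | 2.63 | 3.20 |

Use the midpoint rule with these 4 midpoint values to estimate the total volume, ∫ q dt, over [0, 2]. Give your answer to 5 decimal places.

h = 0.5, n = 4.
h·[y(m₁) + y(m₂) + y(m₃) + y(m₄)] = 0.5·(10.33) = 5.16500.

5.16500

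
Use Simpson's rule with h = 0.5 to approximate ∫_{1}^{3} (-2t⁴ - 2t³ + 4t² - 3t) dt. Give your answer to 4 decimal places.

h = (3 − 1)/4 = 0.5.
Nodes t₀,…,t₄ = 1, 1.5, 2, 2.5, 3.
f(t) = -2t⁴ - 2t³ + 4t² - 3t: f₀=-3, f₁=-12.375, f₂=-38, f₃=-91.875, f₄=-189.
(h/3)·[f₀ + 4f₁ + 2f₂ + 4f₃ + f₄] = 0.166667·(-685) = -114.1667.

-114.1667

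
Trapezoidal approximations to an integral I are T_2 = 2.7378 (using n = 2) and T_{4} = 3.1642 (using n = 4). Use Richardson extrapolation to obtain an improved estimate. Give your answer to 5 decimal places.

3.30633

R = (4·T_{4} − T_2) / 3 = (4·3.1642 − 2.7378)/3 = (9.9190)/3 = 3.30633.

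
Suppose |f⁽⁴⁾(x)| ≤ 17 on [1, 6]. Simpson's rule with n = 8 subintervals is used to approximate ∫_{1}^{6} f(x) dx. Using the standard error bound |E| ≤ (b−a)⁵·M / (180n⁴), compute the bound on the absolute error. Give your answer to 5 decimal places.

|E| ≤ (5)⁵·17 / (180·8⁴) = 53125/737280 = 0.07206.

0.07206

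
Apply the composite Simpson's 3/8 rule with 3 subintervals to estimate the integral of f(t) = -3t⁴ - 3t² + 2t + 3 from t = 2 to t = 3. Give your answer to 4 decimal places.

-137.6111

h = (3 − 2)/3 = 0.333333.
Nodes t₀,…,t₃ = 2, 2.333333, 2.666667, 3.
f(t) = -3t⁴ - 3t² + 2t + 3: f₀=-53, f₁=-97.592593, f₂=-164.703704, f₃=-261.
(3h/8)·[f₀ + 3f₁ + 3f₂ + f₃] = 0.125·(-1100.888889) = -137.6111.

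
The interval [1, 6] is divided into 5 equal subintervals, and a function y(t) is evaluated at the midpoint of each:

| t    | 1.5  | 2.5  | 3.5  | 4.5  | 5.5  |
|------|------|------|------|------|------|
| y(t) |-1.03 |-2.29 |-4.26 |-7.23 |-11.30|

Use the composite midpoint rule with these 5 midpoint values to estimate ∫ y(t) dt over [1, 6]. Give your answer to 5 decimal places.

h = 1, n = 5.
h·[y(m₁) + y(m₂) + y(m₃) + y(m₄) + y(m₅)] = 1·(-26.11) = -26.11000.

-26.11000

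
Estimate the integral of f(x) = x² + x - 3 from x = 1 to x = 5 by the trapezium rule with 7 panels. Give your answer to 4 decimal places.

41.5510

h = (5 − 1)/7 = 0.571429.
Nodes x₀,…,x₇ = 1, 1.571429, 2.142857, 2.714286, 3.285714, 3.857143, 4.428571, 5.
f(x) = x² + x - 3: f₀=-1, f₁=1.040816, f₂=3.734694, f₃=7.081633, f₄=11.081633, f₅=15.734694, f₆=21.040816, f₇=27.
(h/2)·[f₀ + 2f₁ + 2f₂ + 2f₃ + 2f₄ + 2f₅ + 2f₆ + f₇] = 0.285714·(145.428571) = 41.5510.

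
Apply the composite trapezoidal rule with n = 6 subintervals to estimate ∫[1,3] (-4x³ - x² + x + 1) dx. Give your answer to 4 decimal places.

-83.5926

h = (3 − 1)/6 = 0.333333.
Nodes x₀,…,x₆ = 1, 1.333333, 1.666667, 2, 2.333333, 2.666667, 3.
f(x) = -4x³ - x² + x + 1: f₀=-3, f₁=-8.925926, f₂=-18.629630, f₃=-33, f₄=-52.925926, f₅=-79.296296, f₆=-113.
(h/2)·[f₀ + 2f₁ + 2f₂ + 2f₃ + 2f₄ + 2f₅ + f₆] = 0.166667·(-501.555556) = -83.5926.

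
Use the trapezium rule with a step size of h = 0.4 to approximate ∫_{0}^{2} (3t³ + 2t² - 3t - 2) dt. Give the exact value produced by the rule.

7.92

h = (2 − 0)/5 = 0.4.
Nodes t₀,…,t₅ = 0, 0.4, 0.8, 1.2, 1.6, 2.
f(t) = 3t³ + 2t² - 3t - 2: f₀=-2, f₁=-2.688, f₂=-1.584, f₃=2.464, f₄=10.608, f₅=24.
(h/2)·[f₀ + 2f₁ + 2f₂ + 2f₃ + 2f₄ + f₅] = 0.2·(39.6) = 7.92.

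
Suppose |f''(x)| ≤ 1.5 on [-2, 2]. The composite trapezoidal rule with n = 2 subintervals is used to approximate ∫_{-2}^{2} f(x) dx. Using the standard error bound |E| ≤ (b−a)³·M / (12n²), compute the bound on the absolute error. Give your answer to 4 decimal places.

2.0000

|E| ≤ (4)³·1.5 / (12·2²) = 96/48 = 2.0000.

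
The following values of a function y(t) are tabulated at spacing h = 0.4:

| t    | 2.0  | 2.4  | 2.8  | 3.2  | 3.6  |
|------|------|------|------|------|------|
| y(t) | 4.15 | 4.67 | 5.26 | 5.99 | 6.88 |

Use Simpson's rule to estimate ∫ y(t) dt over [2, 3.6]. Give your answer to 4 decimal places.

8.5587

h = 0.4, n = 4.
(h/3)·[y₀ + 4y₁ + 2y₂ + 4y₃ + y₄] = 0.133333·(64.19) = 8.5587.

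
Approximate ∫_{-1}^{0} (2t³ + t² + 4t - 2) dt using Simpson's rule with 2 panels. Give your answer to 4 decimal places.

-4.1667

h = (0 − (-1))/2 = 0.5.
Nodes t₀,…,t₂ = -1, -0.5, 0.
f(t) = 2t³ + t² + 4t - 2: f₀=-7, f₁=-4, f₂=-2.
(h/3)·[f₀ + 4f₁ + f₂] = 0.166667·(-25) = -4.1667.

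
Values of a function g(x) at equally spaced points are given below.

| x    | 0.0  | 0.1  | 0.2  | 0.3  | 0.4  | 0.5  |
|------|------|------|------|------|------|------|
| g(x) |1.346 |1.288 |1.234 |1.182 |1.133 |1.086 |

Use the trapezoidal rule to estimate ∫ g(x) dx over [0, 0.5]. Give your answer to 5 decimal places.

h = 0.1, n = 5.
(h/2)·[y₀ + 2y₁ + 2y₂ + 2y₃ + 2y₄ + y₅] = 0.05·(12.106) = 0.60530.

0.60530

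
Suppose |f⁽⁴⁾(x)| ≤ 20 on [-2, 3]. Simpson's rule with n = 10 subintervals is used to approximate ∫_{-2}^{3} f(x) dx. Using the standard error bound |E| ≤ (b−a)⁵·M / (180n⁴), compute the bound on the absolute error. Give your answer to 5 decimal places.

|E| ≤ (5)⁵·20 / (180·10⁴) = 62500/1800000 = 0.03472.

0.03472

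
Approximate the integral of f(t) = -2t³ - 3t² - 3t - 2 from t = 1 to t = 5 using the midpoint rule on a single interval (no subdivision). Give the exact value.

M = (b−a)·f(3) = 4·(-92) = -368.

-368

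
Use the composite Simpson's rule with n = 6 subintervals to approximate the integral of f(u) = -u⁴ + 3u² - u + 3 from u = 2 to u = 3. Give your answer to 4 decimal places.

h = (3 − 2)/6 = 0.166667.
Nodes u₀,…,u₆ = 2, 2.166667, 2.333333, 2.5, 2.666667, 2.833333, 3.
f(u) = -u⁴ + 3u² - u + 3: f₀=-3, f₁=-7.121142, f₂=-12.641975, f₃=-19.8125, f₄=-28.901235, f₅=-40.195216, f₆=-54.
(h/3)·[f₀ + 4f₁ + 2f₂ + 4f₃ + 2f₄ + 4f₅ + f₆] = 0.055556·(-408.601852) = -22.7001.

-22.7001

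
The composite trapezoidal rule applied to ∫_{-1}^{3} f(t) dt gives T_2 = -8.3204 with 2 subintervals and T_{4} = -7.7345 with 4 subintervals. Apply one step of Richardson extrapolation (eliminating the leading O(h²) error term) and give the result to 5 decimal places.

-7.53920

R = (4·T_{4} − T_2) / 3 = (4·(-7.7345) − (-8.3204))/3 = (-22.6176)/3 = -7.53920.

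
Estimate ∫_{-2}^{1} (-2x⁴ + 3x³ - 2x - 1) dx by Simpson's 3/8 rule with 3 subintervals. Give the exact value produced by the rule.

-26.25

h = (1 − (-2))/3 = 1.
Nodes x₀,…,x₃ = -2, -1, 0, 1.
f(x) = -2x⁴ + 3x³ - 2x - 1: f₀=-53, f₁=-4, f₂=-1, f₃=-2.
(3h/8)·[f₀ + 3f₁ + 3f₂ + f₃] = 0.375·(-70) = -26.25.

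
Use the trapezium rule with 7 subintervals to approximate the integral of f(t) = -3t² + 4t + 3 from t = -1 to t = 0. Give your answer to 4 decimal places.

-0.0102

h = (0 − (-1))/7 = 0.142857.
Nodes t₀,…,t₇ = -1, -0.857143, -0.714286, -0.571429, -0.428571, -0.285714, -0.142857, 0.
f(t) = -3t² + 4t + 3: f₀=-4, f₁=-2.632653, f₂=-1.387755, f₃=-0.265306, f₄=0.734694, f₅=1.612245, f₆=2.367347, f₇=3.
(h/2)·[f₀ + 2f₁ + 2f₂ + 2f₃ + 2f₄ + 2f₅ + 2f₆ + f₇] = 0.071429·(-0.142857) = -0.0102.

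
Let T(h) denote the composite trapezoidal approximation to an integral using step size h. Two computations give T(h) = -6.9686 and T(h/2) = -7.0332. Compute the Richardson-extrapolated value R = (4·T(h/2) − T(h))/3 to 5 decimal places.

-7.05473

R = (4·T(h/2) − T(h)) / 3 = (4·(-7.0332) − (-6.9686))/3 = (-21.1642)/3 = -7.05473.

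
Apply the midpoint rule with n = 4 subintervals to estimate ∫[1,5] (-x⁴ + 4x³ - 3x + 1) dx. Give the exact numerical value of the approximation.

h = (5 − 1)/4 = 1.
Midpoints m₁,…,m₄ = 1.5, 2.5, 3.5, 4.5.
f(m₁)=4.9375, f(m₂)=16.9375, f(m₃)=11.9375, f(m₄)=-58.0625.
h·[f(m₁) + f(m₂) + f(m₃) + f(m₄)] = 1·(-24.25) = -24.25.

-24.25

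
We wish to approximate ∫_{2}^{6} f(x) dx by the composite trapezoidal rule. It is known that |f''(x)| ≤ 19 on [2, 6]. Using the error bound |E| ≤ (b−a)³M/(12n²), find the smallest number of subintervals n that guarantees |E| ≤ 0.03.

Need 1216/(12n²) ≤ 0.03.
n² ≥ 1216/(12·0.03) = 3377.78 ⇒ n ≥ 58.1187, so the smallest n is 59.

59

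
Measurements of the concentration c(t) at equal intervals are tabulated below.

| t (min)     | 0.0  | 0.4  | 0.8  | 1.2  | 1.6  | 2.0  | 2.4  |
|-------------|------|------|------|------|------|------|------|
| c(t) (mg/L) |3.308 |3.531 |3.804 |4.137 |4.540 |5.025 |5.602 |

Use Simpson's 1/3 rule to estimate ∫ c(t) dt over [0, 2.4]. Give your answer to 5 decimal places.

10.18267

h = 0.4, n = 6.
(h/3)·[y₀ + 4y₁ + 2y₂ + 4y₃ + 2y₄ + 4y₅ + y₆] = 0.133333·(76.370) = 10.18267.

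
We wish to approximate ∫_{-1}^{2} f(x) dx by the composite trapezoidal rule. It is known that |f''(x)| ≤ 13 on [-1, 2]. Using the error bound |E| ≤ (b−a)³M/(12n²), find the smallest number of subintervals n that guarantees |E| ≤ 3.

4

Need 351/(12n²) ≤ 3.
n² ≥ 351/(12·3) = 9.75 ⇒ n ≥ 3.1225, so the smallest n is 4.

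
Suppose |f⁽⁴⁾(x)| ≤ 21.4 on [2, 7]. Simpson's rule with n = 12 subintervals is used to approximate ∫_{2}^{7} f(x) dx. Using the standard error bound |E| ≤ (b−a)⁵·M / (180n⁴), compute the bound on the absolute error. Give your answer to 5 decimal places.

|E| ≤ (5)⁵·21.4 / (180·12⁴) = 66875/3732480 = 0.01792.

0.01792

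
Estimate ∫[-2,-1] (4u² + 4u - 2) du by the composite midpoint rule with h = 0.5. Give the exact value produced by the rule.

1.25

h = (-1 − (-2))/2 = 0.5.
Midpoints m₁,…,m₂ = -1.75, -1.25.
f(m₁)=3.25, f(m₂)=-0.75.
h·[f(m₁) + f(m₂)] = 0.5·(2.5) = 1.25.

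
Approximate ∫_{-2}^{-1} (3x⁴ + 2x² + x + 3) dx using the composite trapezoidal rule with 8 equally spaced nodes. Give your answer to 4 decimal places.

h = (-1 − (-2))/7 = 0.142857.
Nodes x₀,…,x₇ = -2, -1.857143, -1.714286, -1.571429, -1.428571, -1.285714, -1.142857, -1.
f(x) = 3x⁴ + 2x² + x + 3: f₀=57, f₁=43.727197, f₂=33.072470, f₃=24.660975, f₄=18.147855, f₅=13.218242, f₆=9.587255, f₇=7.
(h/2)·[f₀ + 2f₁ + 2f₂ + 2f₃ + 2f₄ + 2f₅ + 2f₆ + f₇] = 0.071429·(348.827988) = 24.9163.

24.9163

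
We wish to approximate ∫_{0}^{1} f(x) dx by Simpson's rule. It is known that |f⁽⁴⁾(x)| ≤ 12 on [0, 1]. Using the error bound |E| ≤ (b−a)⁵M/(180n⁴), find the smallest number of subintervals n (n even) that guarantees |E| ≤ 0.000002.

14

Need 12/(180n⁴) ≤ 0.000002.
n⁴ ≥ 12/(180·0.000002) = 33333.3 ⇒ n ≥ 13.5120, so the smallest even n is 14. (n must be even for Simpson's rule.)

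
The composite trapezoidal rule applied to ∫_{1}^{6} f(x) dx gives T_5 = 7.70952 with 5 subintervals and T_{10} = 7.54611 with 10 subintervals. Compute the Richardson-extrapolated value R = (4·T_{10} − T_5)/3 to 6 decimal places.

R = (4·T_{10} − T_5) / 3 = (4·7.54611 − 7.70952)/3 = (22.47492)/3 = 7.491640.

7.491640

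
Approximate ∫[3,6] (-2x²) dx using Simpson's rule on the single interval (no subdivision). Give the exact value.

-126

S = (b−a)/6 · [f(3) + 4f(4.5) + f(6)] = 0.5·[(-18) + 4·(-40.5) + (-72)] = -126.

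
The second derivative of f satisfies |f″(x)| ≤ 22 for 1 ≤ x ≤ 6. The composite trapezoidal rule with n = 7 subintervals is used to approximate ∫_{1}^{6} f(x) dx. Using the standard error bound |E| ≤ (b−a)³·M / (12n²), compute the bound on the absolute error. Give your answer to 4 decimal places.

4.6769

|E| ≤ (5)³·22 / (12·7²) = 2750/588 = 4.6769.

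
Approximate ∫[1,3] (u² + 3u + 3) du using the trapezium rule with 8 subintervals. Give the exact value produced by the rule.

h = (3 − 1)/8 = 0.25.
Nodes u₀,…,u₈ = 1, 1.25, 1.5, 1.75, 2, 2.25, 2.5, 2.75, 3.
f(u) = u² + 3u + 3: f₀=7, f₁=8.3125, f₂=9.75, f₃=11.3125, f₄=13, f₅=14.8125, f₆=16.75, f₇=18.8125, f₈=21.
(h/2)·[f₀ + 2f₁ + 2f₂ + 2f₃ + 2f₄ + 2f₅ + 2f₆ + 2f₇ + f₈] = 0.125·(213.5) = 26.6875.

26.6875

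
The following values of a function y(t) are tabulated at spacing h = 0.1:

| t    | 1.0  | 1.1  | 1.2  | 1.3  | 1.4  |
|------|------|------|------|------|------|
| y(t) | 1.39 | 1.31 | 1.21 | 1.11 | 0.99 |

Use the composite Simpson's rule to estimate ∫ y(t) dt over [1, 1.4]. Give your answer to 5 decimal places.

0.48267

h = 0.1, n = 4.
(h/3)·[y₀ + 4y₁ + 2y₂ + 4y₃ + y₄] = 0.033333·(14.48) = 0.48267.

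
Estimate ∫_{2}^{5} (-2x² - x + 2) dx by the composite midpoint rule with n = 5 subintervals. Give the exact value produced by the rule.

h = (5 − 2)/5 = 0.6.
Midpoints m₁,…,m₅ = 2.3, 2.9, 3.5, 4.1, 4.7.
f(m₁)=-10.88, f(m₂)=-17.72, f(m₃)=-26, f(m₄)=-35.72, f(m₅)=-46.88.
h·[f(m₁) + f(m₂) + f(m₃) + f(m₄) + f(m₅)] = 0.6·(-137.2) = -82.32.

-82.32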